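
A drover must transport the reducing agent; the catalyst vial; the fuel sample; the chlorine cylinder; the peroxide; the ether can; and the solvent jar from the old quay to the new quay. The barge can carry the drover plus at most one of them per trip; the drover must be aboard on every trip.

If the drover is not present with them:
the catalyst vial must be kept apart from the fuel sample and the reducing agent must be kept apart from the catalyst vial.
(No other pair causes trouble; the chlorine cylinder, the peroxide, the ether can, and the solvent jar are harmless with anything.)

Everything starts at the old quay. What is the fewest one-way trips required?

15

Counting alone: the drover can take at most 1 across per trip to the new quay, so moving all 7 needs at least 7 loaded trips out, with a return between consecutive ones — at least 13 crossings.
The safety rule pushes this higher. Following every safe sequence of crossings, the most of the 7 that can be at the new quay as the barge arrives there on crossing 13 is 6 — never all 7.
So no plan with fewer than 15 crossings exists, and this one achieves 15:
1. Drover goes to the new quay with the catalyst vial.  [the old quay: the chlorine cylinder, the ether can, the fuel sample, the peroxide, the reducing agent, the solvent jar | the new quay: the catalyst vial]
2. Drover goes back to the old quay alone.  [the old quay: the chlorine cylinder, the ether can, the fuel sample, the peroxide, the reducing agent, the solvent jar | the new quay: the catalyst vial]
3. Drover goes to the new quay with the reducing agent.  [the old quay: the chlorine cylinder, the ether can, the fuel sample, the peroxide, the solvent jar | the new quay: the catalyst vial, the reducing agent]
4. Drover goes back to the old quay with the catalyst vial.  [the old quay: the catalyst vial, the chlorine cylinder, the ether can, the fuel sample, the peroxide, the solvent jar | the new quay: the reducing agent]
5. Drover goes to the new quay with the fuel sample.  [the old quay: the catalyst vial, the chlorine cylinder, the ether can, the peroxide, the solvent jar | the new quay: the fuel sample, the reducing agent]
6. Drover goes back to the old quay alone.  [the old quay: the catalyst vial, the chlorine cylinder, the ether can, the peroxide, the solvent jar | the new quay: the fuel sample, the reducing agent]
7. Drover goes to the new quay with the chlorine cylinder.  [the old quay: the catalyst vial, the ether can, the peroxide, the solvent jar | the new quay: the chlorine cylinder, the fuel sample, the reducing agent]
8. Drover goes back to the old quay alone.  [the old quay: the catalyst vial, the ether can, the peroxide, the solvent jar | the new quay: the chlorine cylinder, the fuel sample, the reducing agent]
9. Drover goes to the new quay with the peroxide.  [the old quay: the catalyst vial, the ether can, the solvent jar | the new quay: the chlorine cylinder, the fuel sample, the peroxide, the reducing agent]
10. Drover goes back to the old quay alone.  [the old quay: the catalyst vial, the ether can, the solvent jar | the new quay: the chlorine cylinder, the fuel sample, the peroxide, the reducing agent]
11. Drover goes to the new quay with the ether can.  [the old quay: the catalyst vial, the solvent jar | the new quay: the chlorine cylinder, the ether can, the fuel sample, the peroxide, the reducing agent]
12. Drover goes back to the old quay alone.  [the old quay: the catalyst vial, the solvent jar | the new quay: the chlorine cylinder, the ether can, the fuel sample, the peroxide, the reducing agent]
13. Drover goes to the new quay with the solvent jar.  [the old quay: the catalyst vial | the new quay: the chlorine cylinder, the ether can, the fuel sample, the peroxide, the reducing agent, the solvent jar]
14. Drover goes back to the old quay alone.  [the old quay: the catalyst vial | the new quay: the chlorine cylinder, the ether can, the fuel sample, the peroxide, the reducing agent, the solvent jar]
15. Drover goes to the new quay with the catalyst vial.  [the old quay: — | the new quay: the catalyst vial, the chlorine cylinder, the ether can, the fuel sample, the peroxide, the reducing agent, the solvent jar]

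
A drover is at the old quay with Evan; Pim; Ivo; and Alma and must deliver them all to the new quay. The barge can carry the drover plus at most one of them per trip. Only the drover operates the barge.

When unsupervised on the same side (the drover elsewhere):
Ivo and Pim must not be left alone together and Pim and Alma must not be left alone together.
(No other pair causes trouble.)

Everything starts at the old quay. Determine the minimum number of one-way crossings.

9

Counting alone: the drover can take at most 1 across per trip to the new quay, so moving all 4 needs at least 4 loaded trips out, with a return between consecutive ones — at least 7 crossings.
The safety rule pushes this higher. Following every safe sequence of crossings, the most of the 4 that can be at the new quay as the barge arrives there on crossing 7 is 3 — never all 4.
So no plan with fewer than 9 crossings exists, and this one achieves 9:
1. Drover goes to the new quay with Pim.  [the old quay: Alma, Evan, Ivo | the new quay: Pim]
2. Drover goes back to the old quay alone.  [the old quay: Alma, Evan, Ivo | the new quay: Pim]
3. Drover goes to the new quay with Evan.  [the old quay: Alma, Ivo | the new quay: Evan, Pim]
4. Drover goes back to the old quay alone.  [the old quay: Alma, Ivo | the new quay: Evan, Pim]
5. Drover goes to the new quay with Ivo.  [the old quay: Alma | the new quay: Evan, Ivo, Pim]
6. Drover goes back to the old quay with Pim.  [the old quay: Alma, Pim | the new quay: Evan, Ivo]
7. Drover goes to the new quay with Alma.  [the old quay: Pim | the new quay: Alma, Evan, Ivo]
8. Drover goes back to the old quay alone.  [the old quay: Pim | the new quay: Alma, Evan, Ivo]
9. Drover goes to the new quay with Pim.  [the old quay: — | the new quay: Alma, Evan, Ivo, Pim]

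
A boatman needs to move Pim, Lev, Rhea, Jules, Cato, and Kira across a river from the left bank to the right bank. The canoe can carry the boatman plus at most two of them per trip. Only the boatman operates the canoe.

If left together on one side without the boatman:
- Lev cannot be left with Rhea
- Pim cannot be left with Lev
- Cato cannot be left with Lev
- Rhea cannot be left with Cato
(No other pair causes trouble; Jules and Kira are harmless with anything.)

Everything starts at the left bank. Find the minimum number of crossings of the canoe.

9

Counting alone: the boatman can take at most 2 across per trip to the right bank, so moving all 6 needs at least 3 loaded trips out, with a return between consecutive ones — at least 5 crossings.
The safety rule pushes this higher. Following every safe sequence of crossings, the most of the 6 that can be at the right bank as the canoe arrives there on crossings 5, 7 is 4, 5 respectively — never all 6.
So no plan with fewer than 9 crossings exists, and this one achieves 9:
1. Boatman goes to the right bank with Lev and Rhea.  [the left bank: Cato, Jules, Kira, Pim | the right bank: Lev, Rhea]
2. Boatman goes back to the left bank with Lev.  [the left bank: Cato, Jules, Kira, Lev, Pim | the right bank: Rhea]
3. Boatman goes to the right bank with Lev and Pim.  [the left bank: Cato, Jules, Kira | the right bank: Lev, Pim, Rhea]
4. Boatman goes back to the left bank with Lev.  [the left bank: Cato, Jules, Kira, Lev | the right bank: Pim, Rhea]
5. Boatman goes to the right bank with Jules and Lev.  [the left bank: Cato, Kira | the right bank: Jules, Lev, Pim, Rhea]
6. Boatman goes back to the left bank with Lev.  [the left bank: Cato, Kira, Lev | the right bank: Jules, Pim, Rhea]
7. Boatman goes to the right bank with Kira and Lev.  [the left bank: Cato | the right bank: Jules, Kira, Lev, Pim, Rhea]
8. Boatman goes back to the left bank with Lev.  [the left bank: Cato, Lev | the right bank: Jules, Kira, Pim, Rhea]
9. Boatman goes to the right bank with Cato and Lev.  [the left bank: — | the right bank: Cato, Jules, Kira, Lev, Pim, Rhea]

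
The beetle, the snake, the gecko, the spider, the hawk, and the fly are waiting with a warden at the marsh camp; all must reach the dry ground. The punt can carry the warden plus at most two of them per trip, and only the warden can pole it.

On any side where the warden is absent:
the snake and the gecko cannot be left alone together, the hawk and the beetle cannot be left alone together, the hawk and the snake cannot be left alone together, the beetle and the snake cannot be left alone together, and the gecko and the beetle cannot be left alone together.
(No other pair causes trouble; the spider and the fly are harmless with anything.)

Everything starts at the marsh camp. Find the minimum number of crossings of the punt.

9

Counting alone: the warden can take at most 2 across per trip to the dry ground, so moving all 6 needs at least 3 loaded trips out, with a return between consecutive ones — at least 5 crossings.
The safety rule pushes this higher. Following every safe sequence of crossings, the most of the 6 that can be at the dry ground as the punt arrives there on crossings 5, 7 is 4, 5 respectively — never all 6.
So no plan with fewer than 9 crossings exists, and this one achieves 9:
1. Warden goes to the dry ground with the beetle and the snake.  [the marsh camp: the fly, the gecko, the hawk, the spider | the dry ground: the beetle, the snake]
2. Warden goes back to the marsh camp with the beetle.  [the marsh camp: the beetle, the fly, the gecko, the hawk, the spider | the dry ground: the snake]
3. Warden goes to the dry ground with the beetle and the spider.  [the marsh camp: the fly, the gecko, the hawk | the dry ground: the beetle, the snake, the spider]
4. Warden goes back to the marsh camp with the beetle.  [the marsh camp: the beetle, the fly, the gecko, the hawk | the dry ground: the snake, the spider]
5. Warden goes to the dry ground with the beetle and the fly.  [the marsh camp: the gecko, the hawk | the dry ground: the beetle, the fly, the snake, the spider]
6. Warden goes back to the marsh camp with the beetle.  [the marsh camp: the beetle, the gecko, the hawk | the dry ground: the fly, the snake, the spider]
7. Warden goes to the dry ground with the gecko and the hawk.  [the marsh camp: the beetle | the dry ground: the fly, the gecko, the hawk, the snake, the spider]
8. Warden goes back to the marsh camp with the snake.  [the marsh camp: the beetle, the snake | the dry ground: the fly, the gecko, the hawk, the spider]
9. Warden goes to the dry ground with the beetle and the snake.  [the marsh camp: — | the dry ground: the beetle, the fly, the gecko, the hawk, the snake, the spider]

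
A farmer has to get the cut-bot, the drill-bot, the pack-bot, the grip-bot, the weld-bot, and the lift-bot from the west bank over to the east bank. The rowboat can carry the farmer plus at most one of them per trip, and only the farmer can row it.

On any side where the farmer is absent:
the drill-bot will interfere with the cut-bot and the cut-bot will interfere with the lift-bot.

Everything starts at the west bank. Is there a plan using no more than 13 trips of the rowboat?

Yes — this plan uses 13 crossings (≤ 13):
1. Farmer goes to the east bank with the cut-bot.  [the west bank: the drill-bot, the grip-bot, the lift-bot, the pack-bot, the weld-bot | the east bank: the cut-bot]
2. Farmer goes back to the west bank alone.  [the west bank: the drill-bot, the grip-bot, the lift-bot, the pack-bot, the weld-bot | the east bank: the cut-bot]
3. Farmer goes to the east bank with the drill-bot.  [the west bank: the grip-bot, the lift-bot, the pack-bot, the weld-bot | the east bank: the cut-bot, the drill-bot]
4. Farmer goes back to the west bank with the cut-bot.  [the west bank: the cut-bot, the grip-bot, the lift-bot, the pack-bot, the weld-bot | the east bank: the drill-bot]
5. Farmer goes to the east bank with the lift-bot.  [the west bank: the cut-bot, the grip-bot, the pack-bot, the weld-bot | the east bank: the drill-bot, the lift-bot]
6. Farmer goes back to the west bank alone.  [the west bank: the cut-bot, the grip-bot, the pack-bot, the weld-bot | the east bank: the drill-bot, the lift-bot]
7. Farmer goes to the east bank with the pack-bot.  [the west bank: the cut-bot, the grip-bot, the weld-bot | the east bank: the drill-bot, the lift-bot, the pack-bot]
8. Farmer goes back to the west bank alone.  [the west bank: the cut-bot, the grip-bot, the weld-bot | the east bank: the drill-bot, the lift-bot, the pack-bot]
9. Farmer goes to the east bank with the grip-bot.  [the west bank: the cut-bot, the weld-bot | the east bank: the drill-bot, the grip-bot, the lift-bot, the pack-bot]
10. Farmer goes back to the west bank alone.  [the west bank: the cut-bot, the weld-bot | the east bank: the drill-bot, the grip-bot, the lift-bot, the pack-bot]
11. Farmer goes to the east bank with the weld-bot.  [the west bank: the cut-bot | the east bank: the drill-bot, the grip-bot, the lift-bot, the pack-bot, the weld-bot]
12. Farmer goes back to the west bank alone.  [the west bank: the cut-bot | the east bank: the drill-bot, the grip-bot, the lift-bot, the pack-bot, the weld-bot]
13. Farmer goes to the east bank with the cut-bot.  [the west bank: — | the east bank: the cut-bot, the drill-bot, the grip-bot, the lift-bot, the pack-bot, the weld-bot]

Yes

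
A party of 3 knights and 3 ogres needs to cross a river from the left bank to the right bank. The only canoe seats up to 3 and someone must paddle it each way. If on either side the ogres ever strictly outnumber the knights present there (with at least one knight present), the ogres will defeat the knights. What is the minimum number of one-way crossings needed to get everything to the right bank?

Counting alone: each trip to the right bank takes at most 3 across and each return brings at least 1 back, so after t trips out (and t−1 returns) at most 3t − (t−1) of the 6 are across; that first reaches 6 at t = 3, so at least 5 crossings are needed.
The plan below uses exactly 5 crossings, so it is optimal:
1. 2 ogres → the right bank.  (the left bank: 3K 1O; the right bank: 0K 2O)
2. 1 ogre ← the left bank.  (the left bank: 3K 2O; the right bank: 0K 1O)
3. 3 knights → the right bank.  (the left bank: 0K 2O; the right bank: 3K 1O)
4. 1 ogre ← the left bank.  (the left bank: 0K 3O; the right bank: 3K 0O)
5. 3 ogres → the right bank.  (the left bank: 0K 0O; the right bank: 3K 3O)

5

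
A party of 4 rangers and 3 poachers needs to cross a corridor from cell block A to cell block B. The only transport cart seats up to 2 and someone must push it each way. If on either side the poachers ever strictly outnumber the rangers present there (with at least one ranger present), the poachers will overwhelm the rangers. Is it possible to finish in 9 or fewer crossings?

Counting alone: each trip to cell block B takes at most 2 across and each return brings at least 1 back, so after t trips out (and t−1 returns) at most 2t − (t−1) of the 7 are across; that first reaches 7 at t = 6, so at least 11 crossings are needed.
Since 9 < 11, 9 crossings cannot be enough. (The shortest complete plan in fact takes 11:)
1. 2 poachers → cell block B.  (cell block A: 4R 1P; cell block B: 0R 2P)
2. 1 poacher ← cell block A.  (cell block A: 4R 2P; cell block B: 0R 1P)
3. 2 poachers → cell block B.  (cell block A: 4R 0P; cell block B: 0R 3P)
4. 1 poacher ← cell block A.  (cell block A: 4R 1P; cell block B: 0R 2P)
5. 2 rangers → cell block B.  (cell block A: 2R 1P; cell block B: 2R 2P)
6. 1 poacher ← cell block A.  (cell block A: 2R 2P; cell block B: 2R 1P)
7. 1 ranger and 1 poacher → cell block B.  (cell block A: 1R 1P; cell block B: 3R 2P)
8. 1 ranger ← cell block A.  (cell block A: 2R 1P; cell block B: 2R 2P)
9. 1 ranger and 1 poacher → cell block B.  (cell block A: 1R 0P; cell block B: 3R 3P)
10. 1 poacher ← cell block A.  (cell block A: 1R 1P; cell block B: 3R 2P)
11. 1 ranger and 1 poacher → cell block B.  (cell block A: 0R 0P; cell block B: 4R 3P)

No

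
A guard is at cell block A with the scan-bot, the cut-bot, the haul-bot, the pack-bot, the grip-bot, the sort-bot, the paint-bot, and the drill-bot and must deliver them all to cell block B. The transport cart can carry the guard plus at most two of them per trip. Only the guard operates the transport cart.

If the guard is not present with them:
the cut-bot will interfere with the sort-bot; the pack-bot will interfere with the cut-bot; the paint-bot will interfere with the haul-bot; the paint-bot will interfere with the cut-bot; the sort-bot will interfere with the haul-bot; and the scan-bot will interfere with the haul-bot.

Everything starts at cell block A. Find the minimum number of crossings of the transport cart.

Counting alone: the guard can take at most 2 across per trip to cell block B, so moving all 8 needs at least 4 loaded trips out, with a return between consecutive ones — at least 7 crossings.
The safety rule pushes this higher. Following every safe sequence of crossings, the most of the 8 that can be at cell block B as the transport cart arrives there on crossing 7 is 6 — never all 8.
So no plan with fewer than 9 crossings exists, and this one achieves 9:
1. Guard goes to cell block B with the cut-bot and the haul-bot.
2. Guard goes back to cell block A alone.
3. Guard goes to cell block B with the pack-bot and the scan-bot.
4. Guard goes back to cell block A with the cut-bot and the haul-bot.
5. Guard goes to cell block B with the paint-bot and the sort-bot.
6. Guard goes back to cell block A alone.
7. Guard goes to cell block B with the drill-bot and the grip-bot.
8. Guard goes back to cell block A alone.
9. Guard goes to cell block B with the cut-bot and the haul-bot.

9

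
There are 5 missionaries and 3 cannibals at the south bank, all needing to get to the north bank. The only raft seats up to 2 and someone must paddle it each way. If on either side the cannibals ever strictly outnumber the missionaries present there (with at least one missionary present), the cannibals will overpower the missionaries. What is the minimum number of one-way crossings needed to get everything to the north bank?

Counting alone: each trip to the north bank takes at most 2 across and each return brings at least 1 back, so after t trips out (and t−1 returns) at most 2t − (t−1) of the 8 are across; that first reaches 8 at t = 7, so at least 13 crossings are needed.
The plan below uses exactly 13 crossings, so it is optimal:
1. 2 cannibals → the north bank.  (the south bank: 5M 1C; the north bank: 0M 2C)
2. 1 cannibal ← the south bank.  (the south bank: 5M 2C; the north bank: 0M 1C)
3. 2 cannibals → the north bank.  (the south bank: 5M 0C; the north bank: 0M 3C)
4. 1 cannibal ← the south bank.  (the south bank: 5M 1C; the north bank: 0M 2C)
5. 2 missionaries → the north bank.  (the south bank: 3M 1C; the north bank: 2M 2C)
6. 1 cannibal ← the south bank.  (the south bank: 3M 2C; the north bank: 2M 1C)
7. 1 missionary and 1 cannibal → the north bank.  (the south bank: 2M 1C; the north bank: 3M 2C)
8. 1 cannibal ← the south bank.  (the south bank: 2M 2C; the north bank: 3M 1C)
9. 2 cannibals → the north bank.  (the south bank: 2M 0C; the north bank: 3M 3C)
10. 1 cannibal ← the south bank.  (the south bank: 2M 1C; the north bank: 3M 2C)
11. 1 missionary and 1 cannibal → the north bank.  (the south bank: 1M 0C; the north bank: 4M 3C)
12. 1 cannibal ← the south bank.  (the south bank: 1M 1C; the north bank: 4M 2C)
13. 1 missionary and 1 cannibal → the north bank.  (the south bank: 0M 0C; the north bank: 5M 3C)

13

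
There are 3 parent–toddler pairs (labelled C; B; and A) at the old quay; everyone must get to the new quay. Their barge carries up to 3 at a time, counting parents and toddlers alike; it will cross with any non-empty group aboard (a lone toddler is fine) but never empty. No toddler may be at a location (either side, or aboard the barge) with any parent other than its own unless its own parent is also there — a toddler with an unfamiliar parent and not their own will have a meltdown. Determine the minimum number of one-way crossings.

5

Counting alone: each trip to the new quay takes at most 3 across and each return brings at least 1 back, so after t trips out (and t−1 returns) at most 3t − (t−1) of the 6 are across; that first reaches 6 at t = 3, so at least 5 crossings are needed.
The plan below uses exactly 5 crossings, so it is optimal:
1. parent C and toddler C cross → the new quay.
2. parent C crosses ← the old quay.
3. parent A, parent B, and parent C cross → the new quay.
4. toddler C crosses ← the old quay.
5. toddler A, toddler B, and toddler C cross → the new quay.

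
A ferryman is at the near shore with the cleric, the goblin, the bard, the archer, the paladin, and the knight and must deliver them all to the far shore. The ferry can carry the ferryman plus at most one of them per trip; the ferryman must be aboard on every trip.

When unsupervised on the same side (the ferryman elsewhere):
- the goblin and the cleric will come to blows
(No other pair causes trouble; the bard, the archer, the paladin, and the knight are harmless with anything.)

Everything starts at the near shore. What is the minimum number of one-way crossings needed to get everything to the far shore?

11

Counting alone: the ferryman can take at most 1 across per trip to the far shore, so moving all 6 needs at least 6 loaded trips out, with a return between consecutive ones — at least 11 crossings.
The plan below uses exactly 11 crossings, so it is optimal:
1. Ferryman goes to the far shore with the cleric.  [the near shore: the archer, the bard, the goblin, the knight, the paladin | the far shore: the cleric]
2. Ferryman goes back to the near shore alone.  [the near shore: the archer, the bard, the goblin, the knight, the paladin | the far shore: the cleric]
3. Ferryman goes to the far shore with the bard.  [the near shore: the archer, the goblin, the knight, the paladin | the far shore: the bard, the cleric]
4. Ferryman goes back to the near shore alone.  [the near shore: the archer, the goblin, the knight, the paladin | the far shore: the bard, the cleric]
5. Ferryman goes to the far shore with the archer.  [the near shore: the goblin, the knight, the paladin | the far shore: the archer, the bard, the cleric]
6. Ferryman goes back to the near shore alone.  [the near shore: the goblin, the knight, the paladin | the far shore: the archer, the bard, the cleric]
7. Ferryman goes to the far shore with the paladin.  [the near shore: the goblin, the knight | the far shore: the archer, the bard, the cleric, the paladin]
8. Ferryman goes back to the near shore alone.  [the near shore: the goblin, the knight | the far shore: the archer, the bard, the cleric, the paladin]
9. Ferryman goes to the far shore with the knight.  [the near shore: the goblin | the far shore: the archer, the bard, the cleric, the knight, the paladin]
10. Ferryman goes back to the near shore alone.  [the near shore: the goblin | the far shore: the archer, the bard, the cleric, the knight, the paladin]
11. Ferryman goes to the far shore with the goblin.  [the near shore: — | the far shore: the archer, the bard, the cleric, the goblin, the knight, the paladin]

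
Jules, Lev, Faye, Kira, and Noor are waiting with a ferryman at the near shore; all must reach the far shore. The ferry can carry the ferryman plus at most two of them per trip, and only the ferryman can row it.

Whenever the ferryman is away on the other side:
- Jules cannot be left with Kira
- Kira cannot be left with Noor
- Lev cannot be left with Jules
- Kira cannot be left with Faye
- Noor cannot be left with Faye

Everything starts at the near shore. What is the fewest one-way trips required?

impossible

Whatever the first load, the items left behind include a forbidden pair without the ferryman. No opening move is safe, so no plan exists.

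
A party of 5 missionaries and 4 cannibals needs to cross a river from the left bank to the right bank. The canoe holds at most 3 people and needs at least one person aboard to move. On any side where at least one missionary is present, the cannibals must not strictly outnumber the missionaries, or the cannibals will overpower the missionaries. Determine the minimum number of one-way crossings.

7

Counting alone: each trip to the right bank takes at most 3 across and each return brings at least 1 back, so after t trips out (and t−1 returns) at most 3t − (t−1) of the 9 are across; that first reaches 9 at t = 4, so at least 7 crossings are needed.
The plan below uses exactly 7 crossings, so it is optimal:
1. 3 cannibals → the right bank.  (the left bank: 5M 1C; the right bank: 0M 3C)
2. 1 cannibal ← the left bank.  (the left bank: 5M 2C; the right bank: 0M 2C)
3. 3 missionaries → the right bank.  (the left bank: 2M 2C; the right bank: 3M 2C)
4. 1 missionary ← the left bank.  (the left bank: 3M 2C; the right bank: 2M 2C)
5. 2 missionaries and 1 cannibal → the right bank.  (the left bank: 1M 1C; the right bank: 4M 3C)
6. 1 missionary ← the left bank.  (the left bank: 2M 1C; the right bank: 3M 3C)
7. 2 missionaries and 1 cannibal → the right bank.  (the left bank: 0M 0C; the right bank: 5M 4C)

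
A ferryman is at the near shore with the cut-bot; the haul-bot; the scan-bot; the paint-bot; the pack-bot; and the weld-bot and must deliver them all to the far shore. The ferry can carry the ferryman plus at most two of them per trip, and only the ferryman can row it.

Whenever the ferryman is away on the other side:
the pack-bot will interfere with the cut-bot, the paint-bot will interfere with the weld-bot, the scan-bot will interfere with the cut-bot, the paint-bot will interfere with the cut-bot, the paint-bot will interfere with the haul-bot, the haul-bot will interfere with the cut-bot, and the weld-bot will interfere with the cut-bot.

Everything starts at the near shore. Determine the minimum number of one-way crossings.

Counting alone: the ferryman can take at most 2 across per trip to the far shore, so moving all 6 needs at least 3 loaded trips out, with a return between consecutive ones — at least 5 crossings.
The safety rule pushes this higher. Following every safe sequence of crossings, the most of the 6 that can be at the far shore as the ferry arrives there on crossings 5, 7 is 4, 5 respectively — never all 6.
So no plan with fewer than 9 crossings exists, and this one achieves 9:
1. Ferryman goes to the far shore with the cut-bot and the paint-bot.
2. Ferryman goes back to the near shore with the cut-bot.
3. Ferryman goes to the far shore with the cut-bot and the scan-bot.
4. Ferryman goes back to the near shore with the cut-bot.
5. Ferryman goes to the far shore with the cut-bot and the pack-bot.
6. Ferryman goes back to the near shore with the cut-bot.
7. Ferryman goes to the far shore with the haul-bot and the weld-bot.
8. Ferryman goes back to the near shore with the paint-bot.
9. Ferryman goes to the far shore with the cut-bot and the paint-bot.

9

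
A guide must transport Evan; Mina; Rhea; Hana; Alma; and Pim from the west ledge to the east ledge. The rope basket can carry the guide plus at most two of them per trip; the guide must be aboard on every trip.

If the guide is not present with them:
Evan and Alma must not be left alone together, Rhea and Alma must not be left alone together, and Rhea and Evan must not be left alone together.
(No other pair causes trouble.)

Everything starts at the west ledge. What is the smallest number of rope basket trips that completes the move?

Counting alone: the guide can take at most 2 across per trip to the east ledge, so moving all 6 needs at least 3 loaded trips out, with a return between consecutive ones — at least 5 crossings.
The safety rule pushes this higher. Following every safe sequence of crossings, the most of the 6 that can be at the east ledge as the rope basket arrives there on crossings 5, 7 is 4, 5 respectively — never all 6.
So no plan with fewer than 9 crossings exists, and this one achieves 9:
1. Guide goes to the east ledge with Evan and Rhea.  [the west ledge: Alma, Hana, Mina, Pim | the east ledge: Evan, Rhea]
2. Guide goes back to the west ledge with Evan.  [the west ledge: Alma, Evan, Hana, Mina, Pim | the east ledge: Rhea]
3. Guide goes to the east ledge with Evan and Mina.  [the west ledge: Alma, Hana, Pim | the east ledge: Evan, Mina, Rhea]
4. Guide goes back to the west ledge with Evan.  [the west ledge: Alma, Evan, Hana, Pim | the east ledge: Mina, Rhea]
5. Guide goes to the east ledge with Evan and Hana.  [the west ledge: Alma, Pim | the east ledge: Evan, Hana, Mina, Rhea]
6. Guide goes back to the west ledge with Evan.  [the west ledge: Alma, Evan, Pim | the east ledge: Hana, Mina, Rhea]
7. Guide goes to the east ledge with Evan and Pim.  [the west ledge: Alma | the east ledge: Evan, Hana, Mina, Pim, Rhea]
8. Guide goes back to the west ledge with Evan.  [the west ledge: Alma, Evan | the east ledge: Hana, Mina, Pim, Rhea]
9. Guide goes to the east ledge with Alma and Evan.  [the west ledge: — | the east ledge: Alma, Evan, Hana, Mina, Pim, Rhea]

9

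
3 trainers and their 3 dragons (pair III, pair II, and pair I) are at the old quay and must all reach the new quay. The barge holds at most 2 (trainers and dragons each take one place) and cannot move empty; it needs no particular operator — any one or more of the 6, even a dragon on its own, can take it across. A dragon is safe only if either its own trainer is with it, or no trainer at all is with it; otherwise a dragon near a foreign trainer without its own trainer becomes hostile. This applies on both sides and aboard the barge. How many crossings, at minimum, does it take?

11

Counting alone: each trip to the new quay takes at most 2 across and each return brings at least 1 back, so after t trips out (and t−1 returns) at most 2t − (t−1) of the 6 are across; that first reaches 6 at t = 5, so at least 9 crossings are needed.
The safety rule pushes this higher. Following every safe sequence of crossings, the most of the 6 that can be at the new quay as the barge arrives there on crossing 9 is 5 — never all 6.
So no plan with fewer than 11 crossings exists, and this one achieves 11:
1. dragon III and trainer III cross → the new quay.
2. trainer III crosses ← the old quay.
3. dragon I and dragon II cross → the new quay.
4. dragon III crosses ← the old quay.
5. trainer I and trainer II cross → the new quay.
6. dragon II and trainer II cross ← the old quay.
7. trainer II and trainer III cross → the new quay.
8. dragon I crosses ← the old quay.
9. dragon II and dragon III cross → the new quay.
10. trainer I crosses ← the old quay.
11. dragon I and trainer I cross → the new quay.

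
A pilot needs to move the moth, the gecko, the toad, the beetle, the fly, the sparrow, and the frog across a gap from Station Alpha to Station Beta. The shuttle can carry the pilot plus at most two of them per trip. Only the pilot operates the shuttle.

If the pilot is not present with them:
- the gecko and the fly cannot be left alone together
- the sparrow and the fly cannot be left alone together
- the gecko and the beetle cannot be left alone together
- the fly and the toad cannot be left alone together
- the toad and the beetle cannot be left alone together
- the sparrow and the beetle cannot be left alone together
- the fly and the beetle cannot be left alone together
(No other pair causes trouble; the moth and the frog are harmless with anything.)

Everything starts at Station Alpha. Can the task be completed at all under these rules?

Following every safe sequence of crossings from the start, the most of the 7 that can be at Station Beta as the shuttle arrives there on crossings 1, 3, 5, 7 is 2, 3, 4, 5 respectively; the best ever achieved is 5 of 7.
From crossing 9 on, no configuration arises that was not already reachable earlier: only 40 distinct safe configurations (who is on which side, and where the shuttle is) can ever be reached, none of them has everyone across, and every continuation just revisits them. So no valid plan exists.

No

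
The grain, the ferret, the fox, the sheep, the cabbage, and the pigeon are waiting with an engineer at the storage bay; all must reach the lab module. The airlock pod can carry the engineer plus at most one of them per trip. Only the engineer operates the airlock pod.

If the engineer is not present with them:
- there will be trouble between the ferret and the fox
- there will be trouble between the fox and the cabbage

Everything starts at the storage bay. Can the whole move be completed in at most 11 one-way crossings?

Counting alone: the engineer can take at most 1 across per trip to the lab module, so moving all 6 needs at least 6 loaded trips out, with a return between consecutive ones — at least 11 crossings.
The safety rule pushes this higher. Following every safe sequence of crossings, the most of the 6 that can be at the lab module as the airlock pod arrives there on crossing 11 is 5 — never all 6.
So the move cannot be finished within 11 crossings. (The shortest complete plan takes 13:)
1. Engineer goes to the lab module with the fox.
2. Engineer goes back to the storage bay alone.
3. Engineer goes to the lab module with the grain.
4. Engineer goes back to the storage bay alone.
5. Engineer goes to the lab module with the ferret.
6. Engineer goes back to the storage bay with the fox.
7. Engineer goes to the lab module with the cabbage.
8. Engineer goes back to the storage bay alone.
9. Engineer goes to the lab module with the sheep.
10. Engineer goes back to the storage bay alone.
11. Engineer goes to the lab module with the pigeon.
12. Engineer goes back to the storage bay alone.
13. Engineer goes to the lab module with the fox.

No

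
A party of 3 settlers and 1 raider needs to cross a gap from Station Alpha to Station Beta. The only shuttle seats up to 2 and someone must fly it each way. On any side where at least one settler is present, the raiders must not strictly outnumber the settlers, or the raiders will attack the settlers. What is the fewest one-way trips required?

5

Counting alone: each trip to Station Beta takes at most 2 across and each return brings at least 1 back, so after t trips out (and t−1 returns) at most 2t − (t−1) of the 4 are across; that first reaches 4 at t = 3, so at least 5 crossings are needed.
The plan below uses exactly 5 crossings, so it is optimal:
1. 1 settler and 1 raider → Station Beta.  (Station Alpha: 2S 0R; Station Beta: 1S 1R)
2. 1 raider ← Station Alpha.  (Station Alpha: 2S 1R; Station Beta: 1S 0R)
3. 1 settler and 1 raider → Station Beta.  (Station Alpha: 1S 0R; Station Beta: 2S 1R)
4. 1 raider ← Station Alpha.  (Station Alpha: 1S 1R; Station Beta: 2S 0R)
5. 1 settler and 1 raider → Station Beta.  (Station Alpha: 0S 0R; Station Beta: 3S 1R)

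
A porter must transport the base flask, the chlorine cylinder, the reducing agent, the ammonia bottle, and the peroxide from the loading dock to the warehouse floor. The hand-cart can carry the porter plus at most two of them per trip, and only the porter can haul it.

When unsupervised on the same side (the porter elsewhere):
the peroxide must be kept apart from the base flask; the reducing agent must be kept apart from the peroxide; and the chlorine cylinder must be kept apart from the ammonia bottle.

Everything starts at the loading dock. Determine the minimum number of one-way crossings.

Counting alone: the porter can take at most 2 across per trip to the warehouse floor, so moving all 5 needs at least 3 loaded trips out, with a return between consecutive ones — at least 5 crossings.
The plan below uses exactly 5 crossings, so it is optimal:
1. Porter goes to the warehouse floor with the chlorine cylinder and the peroxide.
2. Porter goes back to the loading dock alone.
3. Porter goes to the warehouse floor with the base flask and the reducing agent.
4. Porter goes back to the loading dock with the peroxide.
5. Porter goes to the warehouse floor with the ammonia bottle and the peroxide.

5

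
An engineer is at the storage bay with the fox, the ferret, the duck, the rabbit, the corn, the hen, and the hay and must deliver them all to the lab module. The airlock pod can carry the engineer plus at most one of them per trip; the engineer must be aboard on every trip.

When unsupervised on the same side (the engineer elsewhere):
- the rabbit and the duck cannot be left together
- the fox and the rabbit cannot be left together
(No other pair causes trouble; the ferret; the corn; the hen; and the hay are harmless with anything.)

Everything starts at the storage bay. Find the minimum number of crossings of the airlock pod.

15

Counting alone: the engineer can take at most 1 across per trip to the lab module, so moving all 7 needs at least 7 loaded trips out, with a return between consecutive ones — at least 13 crossings.
The safety rule pushes this higher. Following every safe sequence of crossings, the most of the 7 that can be at the lab module as the airlock pod arrives there on crossing 13 is 6 — never all 7.
So no plan with fewer than 15 crossings exists, and this one achieves 15:
1. Engineer goes to the lab module with the rabbit.  [the storage bay: the corn, the duck, the ferret, the fox, the hay, the hen | the lab module: the rabbit]
2. Engineer goes back to the storage bay alone.  [the storage bay: the corn, the duck, the ferret, the fox, the hay, the hen | the lab module: the rabbit]
3. Engineer goes to the lab module with the fox.  [the storage bay: the corn, the duck, the ferret, the hay, the hen | the lab module: the fox, the rabbit]
4. Engineer goes back to the storage bay with the rabbit.  [the storage bay: the corn, the duck, the ferret, the hay, the hen, the rabbit | the lab module: the fox]
5. Engineer goes to the lab module with the duck.  [the storage bay: the corn, the ferret, the hay, the hen, the rabbit | the lab module: the duck, the fox]
6. Engineer goes back to the storage bay alone.  [the storage bay: the corn, the ferret, the hay, the hen, the rabbit | the lab module: the duck, the fox]
7. Engineer goes to the lab module with the ferret.  [the storage bay: the corn, the hay, the hen, the rabbit | the lab module: the duck, the ferret, the fox]
8. Engineer goes back to the storage bay alone.  [the storage bay: the corn, the hay, the hen, the rabbit | the lab module: the duck, the ferret, the fox]
9. Engineer goes to the lab module with the corn.  [the storage bay: the hay, the hen, the rabbit | the lab module: the corn, the duck, the ferret, the fox]
10. Engineer goes back to the storage bay alone.  [the storage bay: the hay, the hen, the rabbit | the lab module: the corn, the duck, the ferret, the fox]
11. Engineer goes to the lab module with the hen.  [the storage bay: the hay, the rabbit | the lab module: the corn, the duck, the ferret, the fox, the hen]
12. Engineer goes back to the storage bay alone.  [the storage bay: the hay, the rabbit | the lab module: the corn, the duck, the ferret, the fox, the hen]
13. Engineer goes to the lab module with the hay.  [the storage bay: the rabbit | the lab module: the corn, the duck, the ferret, the fox, the hay, the hen]
14. Engineer goes back to the storage bay alone.  [the storage bay: the rabbit | the lab module: the corn, the duck, the ferret, the fox, the hay, the hen]
15. Engineer goes to the lab module with the rabbit.  [the storage bay: — | the lab module: the corn, the duck, the ferret, the fox, the hay, the hen, the rabbit]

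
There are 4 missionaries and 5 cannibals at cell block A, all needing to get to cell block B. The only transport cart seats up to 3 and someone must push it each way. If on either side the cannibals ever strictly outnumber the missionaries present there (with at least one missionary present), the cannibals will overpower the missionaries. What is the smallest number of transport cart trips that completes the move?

impossible

The cannibals already outnumber the missionaries at cell block A before anyone moves, so the starting position itself is disallowed.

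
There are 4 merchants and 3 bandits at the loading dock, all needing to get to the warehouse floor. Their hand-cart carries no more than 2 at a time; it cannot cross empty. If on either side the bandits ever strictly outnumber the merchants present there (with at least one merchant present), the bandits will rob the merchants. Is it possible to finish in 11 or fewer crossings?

Yes — this plan uses 11 crossings (≤ 11):
1. 2 bandits → the warehouse floor.  (the loading dock: 4M 1B; the warehouse floor: 0M 2B)
2. 1 bandit ← the loading dock.  (the loading dock: 4M 2B; the warehouse floor: 0M 1B)
3. 2 bandits → the warehouse floor.  (the loading dock: 4M 0B; the warehouse floor: 0M 3B)
4. 1 bandit ← the loading dock.  (the loading dock: 4M 1B; the warehouse floor: 0M 2B)
5. 2 merchants → the warehouse floor.  (the loading dock: 2M 1B; the warehouse floor: 2M 2B)
6. 1 bandit ← the loading dock.  (the loading dock: 2M 2B; the warehouse floor: 2M 1B)
7. 1 merchant and 1 bandit → the warehouse floor.  (the loading dock: 1M 1B; the warehouse floor: 3M 2B)
8. 1 merchant ← the loading dock.  (the loading dock: 2M 1B; the warehouse floor: 2M 2B)
9. 1 merchant and 1 bandit → the warehouse floor.  (the loading dock: 1M 0B; the warehouse floor: 3M 3B)
10. 1 bandit ← the loading dock.  (the loading dock: 1M 1B; the warehouse floor: 3M 2B)
11. 1 merchant and 1 bandit → the warehouse floor.  (the loading dock: 0M 0B; the warehouse floor: 4M 3B)

Yes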